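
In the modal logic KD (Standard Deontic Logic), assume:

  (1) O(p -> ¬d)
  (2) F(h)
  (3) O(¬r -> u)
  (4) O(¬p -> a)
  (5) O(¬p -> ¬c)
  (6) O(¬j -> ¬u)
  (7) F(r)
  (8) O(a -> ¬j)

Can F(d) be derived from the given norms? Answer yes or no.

Yes

F(r) at premise 7 means O(¬r).
Applying K to premise 3 (O(¬r -> u)) and O(¬r) yields O(u).
The contrapositive of premise 6 (O(¬j -> ¬u)) is O(u -> j), and O(u) is already established, so O(j).
The contrapositive of premise 8 (O(a -> ¬j)) is O(j -> ¬a), and O(j) is already established, so O(¬a).
Premise 4, O(¬p -> a), contraposes to O(¬a -> p); with O(¬a) we get O(p).
From O(p) and premise 1, O(p -> ¬d), we obtain O(¬d).
Premises 2, 5 do not contribute to this derivation.
So O(¬d) holds, i.e. F(d). The claim follows.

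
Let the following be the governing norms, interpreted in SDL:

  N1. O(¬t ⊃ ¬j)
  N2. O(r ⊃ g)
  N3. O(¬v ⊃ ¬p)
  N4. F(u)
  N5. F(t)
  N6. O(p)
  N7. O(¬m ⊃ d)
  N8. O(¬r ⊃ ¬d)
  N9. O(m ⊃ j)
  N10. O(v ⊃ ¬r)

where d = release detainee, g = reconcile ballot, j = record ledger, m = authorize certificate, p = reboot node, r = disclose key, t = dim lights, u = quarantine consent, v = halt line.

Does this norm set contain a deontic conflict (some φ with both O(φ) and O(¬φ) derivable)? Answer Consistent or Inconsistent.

Premise 6 states O(p) outright.
Premise 3 is O(¬v ⊃ ¬p); contrapositively O(p ⊃ v). Since O(p) holds, K gives O(v).
Applying K to premise 10 (O(v ⊃ ¬r)) and O(v) yields O(¬r).
From O(¬r) and premise 8, O(¬r ⊃ ¬d), we obtain O(¬d).
The contrapositive of premise 7 (O(¬m ⊃ d)) is O(¬d ⊃ m), and O(¬d) is already established, so O(m).
Applying K to premise 9 (O(m ⊃ j)) and O(m) yields O(j).
Premise 1 is O(¬t ⊃ ¬j); contrapositively O(j ⊃ t). Since O(j) holds, K gives O(t).
Yet premise 5 is F(t), i.e. O(¬t).
We now have both O(t) and O(¬t) — t is simultaneously obligatory and forbidden, violating the D-axiom.

Inconsistent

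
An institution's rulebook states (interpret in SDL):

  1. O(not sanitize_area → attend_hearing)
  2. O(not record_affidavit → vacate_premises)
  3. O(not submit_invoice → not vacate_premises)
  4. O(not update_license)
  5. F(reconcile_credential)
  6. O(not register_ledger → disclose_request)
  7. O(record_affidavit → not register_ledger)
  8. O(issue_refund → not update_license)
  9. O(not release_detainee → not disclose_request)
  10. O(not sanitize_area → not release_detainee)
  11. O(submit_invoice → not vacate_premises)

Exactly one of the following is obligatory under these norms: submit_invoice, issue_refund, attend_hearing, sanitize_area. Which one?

sanitize_area

Premises 11 and 3 are O(submit_invoice → not vacate_premises) and O(not submit_invoice → not vacate_premises); every ideal world satisfies submit_invoice or not submit_invoice, so in either case not vacate_premises holds — hence O(not vacate_premises).
The contrapositive of premise 2 (O(not record_affidavit → vacate_premises)) is O(not vacate_premises → record_affidavit), and O(not vacate_premises) is already established, so O(record_affidavit).
With premise 7, O(record_affidavit → not register_ledger), the K-axiom yields O(not register_ledger).
From O(not register_ledger) and premise 6, O(not register_ledger → disclose_request), we obtain O(disclose_request).
Premise 9 is O(not release_detainee → not disclose_request); contrapositively O(disclose_request → release_detainee). Since O(disclose_request) holds, K gives O(release_detainee).
Premise 10, O(not sanitize_area → not release_detainee), contraposes to O(release_detainee → sanitize_area); with O(release_detainee) we get O(sanitize_area).
So O(sanitize_area) holds — sanitize_area is obligatory. None of the other listed options is made obligatory by any chain of premises.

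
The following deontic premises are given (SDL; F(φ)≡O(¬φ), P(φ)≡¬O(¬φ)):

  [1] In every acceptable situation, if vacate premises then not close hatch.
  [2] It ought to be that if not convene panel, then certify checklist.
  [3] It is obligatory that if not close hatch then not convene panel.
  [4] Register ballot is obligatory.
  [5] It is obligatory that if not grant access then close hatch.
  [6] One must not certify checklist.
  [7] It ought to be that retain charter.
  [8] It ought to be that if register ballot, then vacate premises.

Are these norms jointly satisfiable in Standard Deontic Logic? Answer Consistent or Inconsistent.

Inconsistent

Premise 6, F(certify_checklist), is equivalent to O(¬certify_checklist).
The contrapositive of premise 2 (O(¬convene_panel → certify_checklist)) is O(¬certify_checklist → convene_panel), and O(¬certify_checklist) is already established, so O(convene_panel).
Premise 3 is O(¬close_hatch → ¬convene_panel); contrapositively O(convene_panel → close_hatch). Since O(convene_panel) holds, K gives O(close_hatch).
The contrapositive of premise 1 (O(vacate_premises → ¬close_hatch)) is O(close_hatch → ¬vacate_premises), and O(close_hatch) is already established, so O(¬vacate_premises).
The contrapositive of premise 8 (O(register_ballot → vacate_premises)) is O(¬vacate_premises → ¬register_ballot), and O(¬vacate_premises) is already established, so O(¬register_ballot).
Yet premise 4 states O(register_ballot).
We now have both O(¬register_ballot) and O(register_ballot) — register_ballot is simultaneously obligatory and forbidden, violating the D-axiom.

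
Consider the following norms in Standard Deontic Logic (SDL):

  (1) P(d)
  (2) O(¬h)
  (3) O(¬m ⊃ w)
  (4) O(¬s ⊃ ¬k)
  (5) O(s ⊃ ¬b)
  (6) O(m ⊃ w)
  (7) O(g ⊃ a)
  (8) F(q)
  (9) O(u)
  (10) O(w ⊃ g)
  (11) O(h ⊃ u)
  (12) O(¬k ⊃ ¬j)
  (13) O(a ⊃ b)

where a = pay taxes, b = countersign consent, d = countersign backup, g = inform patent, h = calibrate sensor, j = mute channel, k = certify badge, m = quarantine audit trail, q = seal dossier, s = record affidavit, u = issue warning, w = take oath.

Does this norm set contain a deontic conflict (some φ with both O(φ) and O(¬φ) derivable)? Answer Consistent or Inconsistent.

Consistent

Premise 11 is O(h ⊃ u); even if O(u) held, inferring O(h) would be affirming the consequent — invalid.
So O(h) is not derivable, and the apparent clash with O(¬h) does not arise.
A world satisfying every obligation exists (e.g. a=true, b=true, d=false, g=true, h=false, j=false, k=false, m=false, q=false, s=false, u=true, w=true); no atom is both obligatory and forbidden, so the set is consistent.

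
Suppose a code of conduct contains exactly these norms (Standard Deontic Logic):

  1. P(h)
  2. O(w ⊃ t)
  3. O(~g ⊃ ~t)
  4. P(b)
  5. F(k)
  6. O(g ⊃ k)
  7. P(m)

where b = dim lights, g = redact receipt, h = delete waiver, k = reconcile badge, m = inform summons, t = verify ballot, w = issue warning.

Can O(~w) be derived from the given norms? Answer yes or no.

Yes

F(k) at premise 5 means O(~k).
Premise 6 is O(g ⊃ k); contrapositively O(~k ⊃ ~g). Since O(~k) holds, K gives O(~g).
With premise 3, O(~g ⊃ ~t), the K-axiom yields O(~t).
The contrapositive of premise 2 (O(w ⊃ t)) is O(~t ⊃ ~w), and O(~t) is already established, so O(~w).
Premises 1, 4, 7 do not contribute to this derivation.
So O(~w) follows.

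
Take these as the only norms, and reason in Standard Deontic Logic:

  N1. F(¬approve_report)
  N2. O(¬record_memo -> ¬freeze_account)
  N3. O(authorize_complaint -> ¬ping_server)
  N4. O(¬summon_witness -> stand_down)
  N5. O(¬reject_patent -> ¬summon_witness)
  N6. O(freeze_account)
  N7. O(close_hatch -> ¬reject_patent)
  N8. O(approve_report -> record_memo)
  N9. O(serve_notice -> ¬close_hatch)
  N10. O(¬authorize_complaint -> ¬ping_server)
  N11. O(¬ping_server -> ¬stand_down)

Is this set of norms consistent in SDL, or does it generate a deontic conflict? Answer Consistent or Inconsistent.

Premise 2 is O(¬record_memo -> ¬freeze_account), but O(¬record_memo) is not derivable from the premises, so it does not yield O(¬freeze_account).
So O(¬freeze_account) is not derivable, and the apparent clash with O(freeze_account) does not arise.
A world satisfying every obligation exists (e.g. approve_report=true, authorize_complaint=false, close_hatch=false, freeze_account=true, ping_server=false, record_memo=true, reject_patent=true, serve_notice=false, stand_down=false, summon_witness=true); no atom is both obligatory and forbidden, so the set is consistent.

Consistent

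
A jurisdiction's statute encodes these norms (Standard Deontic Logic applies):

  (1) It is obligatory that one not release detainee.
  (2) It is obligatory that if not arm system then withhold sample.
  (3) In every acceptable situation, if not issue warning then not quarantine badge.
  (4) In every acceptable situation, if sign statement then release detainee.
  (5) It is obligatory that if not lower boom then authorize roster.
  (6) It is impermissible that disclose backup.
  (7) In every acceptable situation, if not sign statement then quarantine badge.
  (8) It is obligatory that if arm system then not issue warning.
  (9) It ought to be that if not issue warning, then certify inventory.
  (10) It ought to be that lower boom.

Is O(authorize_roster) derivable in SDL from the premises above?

Premise 5 is O(¬lower_boom → authorize_roster), but O(¬lower_boom) is not derivable from the premises, so it does not yield O(authorize_roster).
No other premise forces O(authorize_roster). An ideal world satisfying every premise can still have authorize_roster false, so O(authorize_roster) is not derivable.

No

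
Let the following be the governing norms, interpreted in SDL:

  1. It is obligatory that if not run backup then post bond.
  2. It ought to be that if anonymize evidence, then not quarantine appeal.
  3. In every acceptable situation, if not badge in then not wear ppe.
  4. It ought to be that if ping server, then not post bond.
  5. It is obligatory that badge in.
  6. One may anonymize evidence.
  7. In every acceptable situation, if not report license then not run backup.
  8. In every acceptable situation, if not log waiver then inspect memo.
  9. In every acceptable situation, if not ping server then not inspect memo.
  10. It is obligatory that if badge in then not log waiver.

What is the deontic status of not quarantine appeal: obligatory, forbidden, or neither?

Neither

Premise 2 is O(anonymize_evidence → ¬quarantine_appeal), but O(anonymize_evidence) is not derivable from the premises (the permission P(anonymize_evidence) asserts only ¬O(¬anonymize_evidence), not O(anonymize_evidence)), so it does not yield O(¬quarantine_appeal).
No premise or chain of K-axiom applications forces O(¬quarantine_appeal), and none forces O(quarantine_appeal). So ¬quarantine_appeal is neither obligatory nor forbidden under these norms.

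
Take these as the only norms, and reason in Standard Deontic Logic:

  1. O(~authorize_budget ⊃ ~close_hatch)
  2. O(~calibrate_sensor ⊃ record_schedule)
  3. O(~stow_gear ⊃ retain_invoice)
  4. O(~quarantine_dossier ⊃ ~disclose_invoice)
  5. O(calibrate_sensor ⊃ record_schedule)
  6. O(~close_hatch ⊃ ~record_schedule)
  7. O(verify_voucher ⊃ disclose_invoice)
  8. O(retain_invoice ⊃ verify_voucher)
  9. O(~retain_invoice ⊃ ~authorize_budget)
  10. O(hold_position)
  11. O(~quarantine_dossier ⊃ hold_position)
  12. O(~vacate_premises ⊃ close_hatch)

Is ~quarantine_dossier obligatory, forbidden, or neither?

Forbidden

Premises 5 and 2 are O(calibrate_sensor ⊃ record_schedule) and O(~calibrate_sensor ⊃ record_schedule); every ideal world satisfies calibrate_sensor or ~calibrate_sensor, so in either case record_schedule holds — hence O(record_schedule).
Premise 6 is O(~close_hatch ⊃ ~record_schedule); contrapositively O(record_schedule ⊃ close_hatch). Since O(record_schedule) holds, K gives O(close_hatch).
The contrapositive of premise 1 (O(~authorize_budget ⊃ ~close_hatch)) is O(close_hatch ⊃ authorize_budget), and O(close_hatch) is already established, so O(authorize_budget).
Premise 9 is O(~retain_invoice ⊃ ~authorize_budget); contrapositively O(authorize_budget ⊃ retain_invoice). Since O(authorize_budget) holds, K gives O(retain_invoice).
Premise 8 is O(retain_invoice ⊃ verify_voucher); since O(retain_invoice), deontic closure gives O(verify_voucher).
From O(verify_voucher) and premise 7, O(verify_voucher ⊃ disclose_invoice), we obtain O(disclose_invoice).
The contrapositive of premise 4 (O(~quarantine_dossier ⊃ ~disclose_invoice)) is O(disclose_invoice ⊃ quarantine_dossier), and O(disclose_invoice) is already established, so O(quarantine_dossier).
Premises 3, 10, 11, 12 do not contribute to this derivation.
Thus O(quarantine_dossier), which is F(~quarantine_dossier): ~quarantine_dossier is forbidden.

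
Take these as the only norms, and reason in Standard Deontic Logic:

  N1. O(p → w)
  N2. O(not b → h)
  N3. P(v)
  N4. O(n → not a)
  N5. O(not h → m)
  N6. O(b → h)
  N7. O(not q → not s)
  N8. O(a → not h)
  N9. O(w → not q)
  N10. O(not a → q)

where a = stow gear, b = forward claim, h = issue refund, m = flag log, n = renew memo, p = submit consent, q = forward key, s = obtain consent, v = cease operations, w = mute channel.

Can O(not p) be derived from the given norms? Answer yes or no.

Yes

By case analysis on not b: premise 2 gives O(not b → h) and premise 6 gives O(b → h), so O(h) either way.
The contrapositive of premise 8 (O(a → not h)) is O(h → not a), and O(h) is already established, so O(not a).
Applying K to premise 10 (O(not a → q)) and O(not a) yields O(q).
The contrapositive of premise 9 (O(w → not q)) is O(q → not w), and O(q) is already established, so O(not w).
Premise 1 is O(p → w); contrapositively O(not w → not p). Since O(not w) holds, K gives O(not p).
Premises 3, 4, 5, 7 do not contribute to this derivation.
So O(not p) follows.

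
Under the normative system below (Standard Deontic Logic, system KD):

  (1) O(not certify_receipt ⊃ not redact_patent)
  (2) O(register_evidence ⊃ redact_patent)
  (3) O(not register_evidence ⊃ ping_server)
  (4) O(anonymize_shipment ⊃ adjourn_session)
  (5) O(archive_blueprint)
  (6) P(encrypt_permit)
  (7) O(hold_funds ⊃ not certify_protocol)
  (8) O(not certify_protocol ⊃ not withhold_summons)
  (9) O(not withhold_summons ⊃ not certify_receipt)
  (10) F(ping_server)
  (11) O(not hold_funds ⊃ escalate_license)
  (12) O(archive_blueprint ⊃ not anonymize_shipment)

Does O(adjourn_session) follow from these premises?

Premise 4 is O(anonymize_shipment ⊃ adjourn_session), but O(anonymize_shipment) is not derivable from the premises, so it does not yield O(adjourn_session).
No other premise forces O(adjourn_session). An ideal world satisfying every premise can still have adjourn_session false, so O(adjourn_session) is not derivable.

No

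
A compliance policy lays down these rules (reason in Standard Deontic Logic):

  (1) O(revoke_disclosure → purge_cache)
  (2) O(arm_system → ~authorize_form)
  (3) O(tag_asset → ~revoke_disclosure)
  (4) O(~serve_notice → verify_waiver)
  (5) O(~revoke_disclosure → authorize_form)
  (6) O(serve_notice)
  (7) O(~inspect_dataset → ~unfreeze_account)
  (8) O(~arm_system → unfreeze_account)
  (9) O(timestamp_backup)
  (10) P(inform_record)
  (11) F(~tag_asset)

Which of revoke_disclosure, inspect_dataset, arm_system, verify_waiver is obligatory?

Premise 11 is F(~tag_asset), i.e. O(tag_asset).
With premise 3, O(tag_asset → ~revoke_disclosure), the K-axiom yields O(~revoke_disclosure).
Applying K to premise 5 (O(~revoke_disclosure → authorize_form)) and O(~revoke_disclosure) yields O(authorize_form).
Premise 2, O(arm_system → ~authorize_form), contraposes to O(authorize_form → ~arm_system); with O(authorize_form) we get O(~arm_system).
With premise 8, O(~arm_system → unfreeze_account), the K-axiom yields O(unfreeze_account).
The contrapositive of premise 7 (O(~inspect_dataset → ~unfreeze_account)) is O(unfreeze_account → inspect_dataset), and O(unfreeze_account) is already established, so O(inspect_dataset).
So O(inspect_dataset) holds — inspect_dataset is obligatory. None of the other listed options is made obligatory by any chain of premises.

inspect_dataset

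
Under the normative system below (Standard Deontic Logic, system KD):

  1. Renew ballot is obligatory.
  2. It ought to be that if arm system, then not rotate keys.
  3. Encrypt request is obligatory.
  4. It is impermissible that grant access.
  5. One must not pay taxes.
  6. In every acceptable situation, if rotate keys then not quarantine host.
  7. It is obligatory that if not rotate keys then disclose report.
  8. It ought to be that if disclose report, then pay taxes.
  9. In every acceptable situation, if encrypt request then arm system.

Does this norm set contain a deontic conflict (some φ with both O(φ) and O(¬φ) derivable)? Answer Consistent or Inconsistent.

From premise 3 we have O(encrypt_request).
With premise 9, O(encrypt_request → arm_system), the K-axiom yields O(arm_system).
Premise 2 is O(arm_system → ¬rotate_keys); since O(arm_system), deontic closure gives O(¬rotate_keys).
From O(¬rotate_keys) and premise 7, O(¬rotate_keys → disclose_report), we obtain O(disclose_report).
With premise 8, O(disclose_report → pay_taxes), the K-axiom yields O(pay_taxes).
However, F(pay_taxes) at premise 5 amounts to O(¬pay_taxes).
We now have both O(pay_taxes) and O(¬pay_taxes) — pay_taxes is simultaneously obligatory and forbidden, violating the D-axiom.

Inconsistent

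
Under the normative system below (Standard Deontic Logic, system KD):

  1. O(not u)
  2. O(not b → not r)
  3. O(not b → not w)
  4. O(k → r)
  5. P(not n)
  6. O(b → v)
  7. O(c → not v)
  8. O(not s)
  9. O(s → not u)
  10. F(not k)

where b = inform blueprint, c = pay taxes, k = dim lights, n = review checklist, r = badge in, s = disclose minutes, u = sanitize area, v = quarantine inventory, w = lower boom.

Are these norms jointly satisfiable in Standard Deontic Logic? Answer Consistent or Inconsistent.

Consistent

Premise 9 is O(s → not u); even if O(not u) held, inferring O(s) would be affirming the consequent — invalid.
So O(s) is not derivable, and the apparent clash with O(not s) does not arise.
A world satisfying every obligation exists (e.g. b=true, c=false, k=true, n=false, r=true, s=false, u=false, v=true, w=false); no atom is both obligatory and forbidden, so the set is consistent.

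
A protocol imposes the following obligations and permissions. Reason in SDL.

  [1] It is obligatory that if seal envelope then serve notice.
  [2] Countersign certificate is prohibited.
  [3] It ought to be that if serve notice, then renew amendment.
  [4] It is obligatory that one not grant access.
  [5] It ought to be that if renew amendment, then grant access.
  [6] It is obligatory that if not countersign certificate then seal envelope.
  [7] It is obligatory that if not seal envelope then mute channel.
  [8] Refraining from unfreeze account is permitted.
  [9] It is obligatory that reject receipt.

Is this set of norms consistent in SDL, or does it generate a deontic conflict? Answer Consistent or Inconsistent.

F(countersign_certificate) at premise 2 means O(¬countersign_certificate).
Premise 6 is O(¬countersign_certificate → seal_envelope); since O(¬countersign_certificate), deontic closure gives O(seal_envelope).
With premise 1, O(seal_envelope → serve_notice), the K-axiom yields O(serve_notice).
Premise 3 is O(serve_notice → renew_amendment); since O(serve_notice), deontic closure gives O(renew_amendment).
Premise 5 is O(renew_amendment → grant_access); since O(renew_amendment), deontic closure gives O(grant_access).
But premise 4 directly asserts O(¬grant_access).
We now have both O(grant_access) and O(¬grant_access) — grant_access is simultaneously obligatory and forbidden, violating the D-axiom.

Inconsistent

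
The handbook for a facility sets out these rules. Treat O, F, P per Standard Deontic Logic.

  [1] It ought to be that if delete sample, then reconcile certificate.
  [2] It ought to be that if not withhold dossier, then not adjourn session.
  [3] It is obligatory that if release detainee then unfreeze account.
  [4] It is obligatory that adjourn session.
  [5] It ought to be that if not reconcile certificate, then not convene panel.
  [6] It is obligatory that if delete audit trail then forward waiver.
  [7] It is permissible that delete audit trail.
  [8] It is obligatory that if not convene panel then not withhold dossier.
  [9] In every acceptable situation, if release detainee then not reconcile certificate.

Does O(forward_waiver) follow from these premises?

Premise 6 is O(delete_audit_trail → forward_waiver), but O(delete_audit_trail) is not derivable from the premises (the permission P(delete_audit_trail) asserts only ¬O(¬delete_audit_trail), not O(delete_audit_trail)), so it does not yield O(forward_waiver).
No other premise forces O(forward_waiver). An ideal world satisfying every premise can still have forward_waiver false, so O(forward_waiver) is not derivable.

No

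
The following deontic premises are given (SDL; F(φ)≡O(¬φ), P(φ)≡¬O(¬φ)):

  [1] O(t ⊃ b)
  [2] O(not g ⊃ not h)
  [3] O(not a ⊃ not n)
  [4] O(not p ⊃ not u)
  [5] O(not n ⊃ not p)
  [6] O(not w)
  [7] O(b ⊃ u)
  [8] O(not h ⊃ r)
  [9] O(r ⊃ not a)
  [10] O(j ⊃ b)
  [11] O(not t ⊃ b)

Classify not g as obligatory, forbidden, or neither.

Forbidden

Premises 1 and 11 are O(t ⊃ b) and O(not t ⊃ b); every ideal world satisfies t or not t, so in either case b holds — hence O(b).
Premise 7 is O(b ⊃ u); since O(b), deontic closure gives O(u).
Premise 4 is O(not p ⊃ not u); contrapositively O(u ⊃ p). Since O(u) holds, K gives O(p).
Premise 5, O(not n ⊃ not p), contraposes to O(p ⊃ n); with O(p) we get O(n).
Premise 3 is O(not a ⊃ not n); contrapositively O(n ⊃ a). Since O(n) holds, K gives O(a).
Premise 9, O(r ⊃ not a), contraposes to O(a ⊃ not r); with O(a) we get O(not r).
Premise 8, O(not h ⊃ r), contraposes to O(not r ⊃ h); with O(not r) we get O(h).
Premise 2 is O(not g ⊃ not h); contrapositively O(h ⊃ g). Since O(h) holds, K gives O(g).
Premises 6, 10 do not contribute to this derivation.
Thus O(g), which is F(not g): not g is forbidden.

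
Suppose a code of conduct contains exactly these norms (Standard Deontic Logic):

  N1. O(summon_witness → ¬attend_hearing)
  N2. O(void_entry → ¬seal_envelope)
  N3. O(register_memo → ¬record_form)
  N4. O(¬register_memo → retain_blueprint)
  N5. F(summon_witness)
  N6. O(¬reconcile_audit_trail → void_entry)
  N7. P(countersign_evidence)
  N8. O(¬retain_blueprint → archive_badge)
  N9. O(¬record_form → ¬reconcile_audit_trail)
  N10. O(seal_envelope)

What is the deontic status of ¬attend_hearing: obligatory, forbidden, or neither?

Neither

Premise 1 is O(summon_witness → ¬attend_hearing), but O(summon_witness) is not derivable from the premises, so it does not yield O(¬attend_hearing).
No premise or chain of K-axiom applications forces O(¬attend_hearing), and none forces O(attend_hearing). So ¬attend_hearing is neither obligatory nor forbidden under these norms.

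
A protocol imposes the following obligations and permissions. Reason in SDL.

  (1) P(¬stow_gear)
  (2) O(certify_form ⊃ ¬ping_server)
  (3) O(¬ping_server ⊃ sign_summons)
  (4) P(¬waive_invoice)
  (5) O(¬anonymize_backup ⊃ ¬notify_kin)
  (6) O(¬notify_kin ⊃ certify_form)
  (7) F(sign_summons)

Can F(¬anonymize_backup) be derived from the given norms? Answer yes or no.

Premise 7 is F(sign_summons), i.e. O(¬sign_summons).
Premise 3, O(¬ping_server ⊃ sign_summons), contraposes to O(¬sign_summons ⊃ ping_server); with O(¬sign_summons) we get O(ping_server).
Premise 2, O(certify_form ⊃ ¬ping_server), contraposes to O(ping_server ⊃ ¬certify_form); with O(ping_server) we get O(¬certify_form).
Premise 6, O(¬notify_kin ⊃ certify_form), contraposes to O(¬certify_form ⊃ notify_kin); with O(¬certify_form) we get O(notify_kin).
Premise 5 is O(¬anonymize_backup ⊃ ¬notify_kin); contrapositively O(notify_kin ⊃ anonymize_backup). Since O(notify_kin) holds, K gives O(anonymize_backup).
Premises 1, 4 do not contribute to this derivation.
So O(anonymize_backup) holds, i.e. F(¬anonymize_backup). The claim follows.

Yes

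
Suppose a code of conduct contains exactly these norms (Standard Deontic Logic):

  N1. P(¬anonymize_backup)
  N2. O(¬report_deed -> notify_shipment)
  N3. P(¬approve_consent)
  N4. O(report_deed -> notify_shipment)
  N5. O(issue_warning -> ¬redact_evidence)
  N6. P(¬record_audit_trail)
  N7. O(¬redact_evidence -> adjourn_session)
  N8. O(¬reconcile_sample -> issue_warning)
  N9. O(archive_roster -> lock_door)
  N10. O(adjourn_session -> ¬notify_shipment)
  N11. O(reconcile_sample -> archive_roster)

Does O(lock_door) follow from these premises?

Premises 4 and 2 are O(report_deed -> notify_shipment) and O(¬report_deed -> notify_shipment); every ideal world satisfies report_deed or ¬report_deed, so in either case notify_shipment holds — hence O(notify_shipment).
Premise 10, O(adjourn_session -> ¬notify_shipment), contraposes to O(notify_shipment -> ¬adjourn_session); with O(notify_shipment) we get O(¬adjourn_session).
Premise 7 is O(¬redact_evidence -> adjourn_session); contrapositively O(¬adjourn_session -> redact_evidence). Since O(¬adjourn_session) holds, K gives O(redact_evidence).
Premise 5 is O(issue_warning -> ¬redact_evidence); contrapositively O(redact_evidence -> ¬issue_warning). Since O(redact_evidence) holds, K gives O(¬issue_warning).
The contrapositive of premise 8 (O(¬reconcile_sample -> issue_warning)) is O(¬issue_warning -> reconcile_sample), and O(¬issue_warning) is already established, so O(reconcile_sample).
Premise 11 is O(reconcile_sample -> archive_roster); since O(reconcile_sample), deontic closure gives O(archive_roster).
From O(archive_roster) and premise 9, O(archive_roster -> lock_door), we obtain O(lock_door).
Premises 1, 3, 6 do not contribute to this derivation.
So O(lock_door) follows.

Yes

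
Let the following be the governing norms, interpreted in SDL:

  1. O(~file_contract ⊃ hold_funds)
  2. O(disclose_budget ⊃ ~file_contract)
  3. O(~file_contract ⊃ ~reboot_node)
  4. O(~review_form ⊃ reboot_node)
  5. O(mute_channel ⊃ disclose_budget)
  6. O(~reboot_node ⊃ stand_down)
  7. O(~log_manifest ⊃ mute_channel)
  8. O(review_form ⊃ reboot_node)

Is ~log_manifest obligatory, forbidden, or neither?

Forbidden

By case analysis on review_form: premise 8 gives O(review_form ⊃ reboot_node) and premise 4 gives O(~review_form ⊃ reboot_node), so O(reboot_node) either way.
Premise 3, O(~file_contract ⊃ ~reboot_node), contraposes to O(reboot_node ⊃ file_contract); with O(reboot_node) we get O(file_contract).
The contrapositive of premise 2 (O(disclose_budget ⊃ ~file_contract)) is O(file_contract ⊃ ~disclose_budget), and O(file_contract) is already established, so O(~disclose_budget).
Premise 5 is O(mute_channel ⊃ disclose_budget); contrapositively O(~disclose_budget ⊃ ~mute_channel). Since O(~disclose_budget) holds, K gives O(~mute_channel).
The contrapositive of premise 7 (O(~log_manifest ⊃ mute_channel)) is O(~mute_channel ⊃ log_manifest), and O(~mute_channel) is already established, so O(log_manifest).
Premises 1, 6 do not contribute to this derivation.
Thus O(log_manifest), which is F(~log_manifest): ~log_manifest is forbidden.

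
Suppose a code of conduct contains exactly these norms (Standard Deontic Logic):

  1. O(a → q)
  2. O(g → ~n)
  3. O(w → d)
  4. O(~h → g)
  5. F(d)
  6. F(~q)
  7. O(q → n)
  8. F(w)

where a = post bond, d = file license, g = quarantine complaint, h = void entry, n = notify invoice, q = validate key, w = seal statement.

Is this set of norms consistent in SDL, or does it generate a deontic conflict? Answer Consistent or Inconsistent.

Consistent

Premise 3 is O(w → d), but O(w) is not derivable from the premises, so it does not yield O(d).
So O(d) is not derivable, and the apparent clash with O(~d) does not arise.
A world satisfying every obligation exists (e.g. a=false, d=false, g=false, h=true, n=true, q=true, w=false); no atom is both obligatory and forbidden, so the set is consistent.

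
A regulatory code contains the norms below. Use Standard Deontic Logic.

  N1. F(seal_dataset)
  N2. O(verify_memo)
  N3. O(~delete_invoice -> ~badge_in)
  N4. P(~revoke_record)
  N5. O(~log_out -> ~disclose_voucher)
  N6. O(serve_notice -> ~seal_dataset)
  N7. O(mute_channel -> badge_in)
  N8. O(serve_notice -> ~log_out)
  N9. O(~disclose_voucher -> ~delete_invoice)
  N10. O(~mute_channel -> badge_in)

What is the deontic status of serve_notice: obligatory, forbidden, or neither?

Forbidden

Premises 10 and 7 are O(~mute_channel -> badge_in) and O(mute_channel -> badge_in); every ideal world satisfies ~mute_channel or mute_channel, so in either case badge_in holds — hence O(badge_in).
Premise 3, O(~delete_invoice -> ~badge_in), contraposes to O(badge_in -> delete_invoice); with O(badge_in) we get O(delete_invoice).
Premise 9, O(~disclose_voucher -> ~delete_invoice), contraposes to O(delete_invoice -> disclose_voucher); with O(delete_invoice) we get O(disclose_voucher).
Premise 5 is O(~log_out -> ~disclose_voucher); contrapositively O(disclose_voucher -> log_out). Since O(disclose_voucher) holds, K gives O(log_out).
Premise 8 is O(serve_notice -> ~log_out); contrapositively O(log_out -> ~serve_notice). Since O(log_out) holds, K gives O(~serve_notice).
Premises 1, 2, 4, 6 do not contribute to this derivation.
Thus O(~serve_notice), which is F(serve_notice): serve_notice is forbidden.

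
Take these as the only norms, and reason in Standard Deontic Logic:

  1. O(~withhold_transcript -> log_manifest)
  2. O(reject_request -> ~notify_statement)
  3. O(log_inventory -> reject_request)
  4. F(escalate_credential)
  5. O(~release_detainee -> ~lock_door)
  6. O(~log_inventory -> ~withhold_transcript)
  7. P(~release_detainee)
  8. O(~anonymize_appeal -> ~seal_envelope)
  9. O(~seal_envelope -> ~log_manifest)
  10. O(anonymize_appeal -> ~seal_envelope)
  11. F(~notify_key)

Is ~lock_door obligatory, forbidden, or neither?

Premise 5 is O(~release_detainee -> ~lock_door), but O(~release_detainee) is not derivable from the premises (the permission P(~release_detainee) asserts only ~O(release_detainee), not O(~release_detainee)), so it does not yield O(~lock_door).
No premise or chain of K-axiom applications forces O(~lock_door), and none forces O(lock_door). So ~lock_door is neither obligatory nor forbidden under these norms.

Neither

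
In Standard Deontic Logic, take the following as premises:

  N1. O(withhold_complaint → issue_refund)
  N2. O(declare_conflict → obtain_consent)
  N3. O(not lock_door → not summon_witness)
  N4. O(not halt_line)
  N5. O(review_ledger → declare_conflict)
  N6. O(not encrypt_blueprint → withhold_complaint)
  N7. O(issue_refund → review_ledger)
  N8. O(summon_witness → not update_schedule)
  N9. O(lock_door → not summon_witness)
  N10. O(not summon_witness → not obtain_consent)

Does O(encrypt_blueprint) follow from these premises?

Yes

By case analysis on lock_door: premise 9 gives O(lock_door → not summon_witness) and premise 3 gives O(not lock_door → not summon_witness), so O(not summon_witness) either way.
From O(not summon_witness) and premise 10, O(not summon_witness → not obtain_consent), we obtain O(not obtain_consent).
Premise 2, O(declare_conflict → obtain_consent), contraposes to O(not obtain_consent → not declare_conflict); with O(not obtain_consent) we get O(not declare_conflict).
Premise 5, O(review_ledger → declare_conflict), contraposes to O(not declare_conflict → not review_ledger); with O(not declare_conflict) we get O(not review_ledger).
Premise 7 is O(issue_refund → review_ledger); contrapositively O(not review_ledger → not issue_refund). Since O(not review_ledger) holds, K gives O(not issue_refund).
Premise 1, O(withhold_complaint → issue_refund), contraposes to O(not issue_refund → not withhold_complaint); with O(not issue_refund) we get O(not withhold_complaint).
Premise 6 is O(not encrypt_blueprint → withhold_complaint); contrapositively O(not withhold_complaint → encrypt_blueprint). Since O(not withhold_complaint) holds, K gives O(encrypt_blueprint).
Premises 4, 8 do not contribute to this derivation.
So O(encrypt_blueprint) follows.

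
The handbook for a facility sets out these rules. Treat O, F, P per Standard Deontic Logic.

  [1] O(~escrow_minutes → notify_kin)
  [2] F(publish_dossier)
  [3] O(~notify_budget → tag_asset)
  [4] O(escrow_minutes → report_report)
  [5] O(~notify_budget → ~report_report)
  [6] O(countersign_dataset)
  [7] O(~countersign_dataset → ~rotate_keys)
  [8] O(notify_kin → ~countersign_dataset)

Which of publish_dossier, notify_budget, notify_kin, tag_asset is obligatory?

From premise 6 we have O(countersign_dataset).
The contrapositive of premise 8 (O(notify_kin → ~countersign_dataset)) is O(countersign_dataset → ~notify_kin), and O(countersign_dataset) is already established, so O(~notify_kin).
The contrapositive of premise 1 (O(~escrow_minutes → notify_kin)) is O(~notify_kin → escrow_minutes), and O(~notify_kin) is already established, so O(escrow_minutes).
From O(escrow_minutes) and premise 4, O(escrow_minutes → report_report), we obtain O(report_report).
Premise 5, O(~notify_budget → ~report_report), contraposes to O(report_report → notify_budget); with O(report_report) we get O(notify_budget).
So O(notify_budget) holds — notify_budget is obligatory. None of the other listed options is made obligatory by any chain of premises.

notify_budget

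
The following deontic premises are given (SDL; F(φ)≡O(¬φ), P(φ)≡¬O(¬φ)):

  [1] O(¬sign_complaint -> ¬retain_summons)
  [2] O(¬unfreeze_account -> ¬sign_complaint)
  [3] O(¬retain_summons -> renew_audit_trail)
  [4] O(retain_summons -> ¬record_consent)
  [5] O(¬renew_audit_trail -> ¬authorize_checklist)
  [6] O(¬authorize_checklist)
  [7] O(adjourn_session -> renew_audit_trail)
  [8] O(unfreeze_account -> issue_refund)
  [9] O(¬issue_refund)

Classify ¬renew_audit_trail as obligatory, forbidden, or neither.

Forbidden

Premise 9 states O(¬issue_refund) outright.
Premise 8, O(unfreeze_account -> issue_refund), contraposes to O(¬issue_refund -> ¬unfreeze_account); with O(¬issue_refund) we get O(¬unfreeze_account).
From O(¬unfreeze_account) and premise 2, O(¬unfreeze_account -> ¬sign_complaint), we obtain O(¬sign_complaint).
Premise 1 is O(¬sign_complaint -> ¬retain_summons); since O(¬sign_complaint), deontic closure gives O(¬retain_summons).
Applying K to premise 3 (O(¬retain_summons -> renew_audit_trail)) and O(¬retain_summons) yields O(renew_audit_trail).
Premises 4, 5, 6, 7 do not contribute to this derivation.
Thus O(renew_audit_trail), which is F(¬renew_audit_trail): ¬renew_audit_trail is forbidden.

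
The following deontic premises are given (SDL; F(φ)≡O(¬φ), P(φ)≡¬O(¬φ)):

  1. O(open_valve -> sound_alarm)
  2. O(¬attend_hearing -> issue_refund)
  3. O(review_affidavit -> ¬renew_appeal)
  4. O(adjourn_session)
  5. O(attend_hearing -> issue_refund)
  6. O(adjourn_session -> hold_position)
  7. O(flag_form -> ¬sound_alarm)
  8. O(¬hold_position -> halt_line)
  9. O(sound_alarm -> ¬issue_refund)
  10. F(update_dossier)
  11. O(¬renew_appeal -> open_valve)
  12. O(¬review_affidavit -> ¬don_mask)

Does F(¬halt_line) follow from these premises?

No

Premise 8 is O(¬hold_position -> halt_line), but O(¬hold_position) is not derivable from the premises, so it does not yield O(halt_line).
No other premise forces O(halt_line). An ideal world satisfying every premise can still have ¬halt_line true, so F(¬halt_line) is not derivable.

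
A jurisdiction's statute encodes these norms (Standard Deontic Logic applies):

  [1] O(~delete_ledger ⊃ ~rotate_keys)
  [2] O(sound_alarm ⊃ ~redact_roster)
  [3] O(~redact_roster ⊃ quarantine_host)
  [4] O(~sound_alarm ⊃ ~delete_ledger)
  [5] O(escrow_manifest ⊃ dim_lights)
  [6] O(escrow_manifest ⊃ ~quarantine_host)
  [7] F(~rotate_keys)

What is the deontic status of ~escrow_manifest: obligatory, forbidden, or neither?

Obligatory

Premise 7, F(~rotate_keys), is equivalent to O(rotate_keys).
Premise 1 is O(~delete_ledger ⊃ ~rotate_keys); contrapositively O(rotate_keys ⊃ delete_ledger). Since O(rotate_keys) holds, K gives O(delete_ledger).
Premise 4 is O(~sound_alarm ⊃ ~delete_ledger); contrapositively O(delete_ledger ⊃ sound_alarm). Since O(delete_ledger) holds, K gives O(sound_alarm).
With premise 2, O(sound_alarm ⊃ ~redact_roster), the K-axiom yields O(~redact_roster).
From O(~redact_roster) and premise 3, O(~redact_roster ⊃ quarantine_host), we obtain O(quarantine_host).
Premise 6, O(escrow_manifest ⊃ ~quarantine_host), contraposes to O(quarantine_host ⊃ ~escrow_manifest); with O(quarantine_host) we get O(~escrow_manifest).
Premise 5 does not contribute to this derivation.
Hence ~escrow_manifest is obligatory.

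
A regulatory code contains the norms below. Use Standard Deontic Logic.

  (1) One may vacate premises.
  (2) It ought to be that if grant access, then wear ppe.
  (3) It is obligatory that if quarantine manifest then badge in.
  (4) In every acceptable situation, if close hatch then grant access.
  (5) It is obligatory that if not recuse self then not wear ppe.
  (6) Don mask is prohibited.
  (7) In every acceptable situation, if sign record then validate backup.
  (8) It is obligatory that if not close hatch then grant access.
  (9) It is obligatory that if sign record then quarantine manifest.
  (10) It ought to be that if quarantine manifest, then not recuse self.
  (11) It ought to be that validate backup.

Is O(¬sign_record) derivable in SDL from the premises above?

Premises 8 and 4 cover both cases: O(¬close_hatch → grant_access) and O(close_hatch → grant_access). Since ¬close_hatch ∨ close_hatch is a tautology, O(grant_access) follows.
Premise 2 is O(grant_access → wear_ppe); since O(grant_access), deontic closure gives O(wear_ppe).
Premise 5, O(¬recuse_self → ¬wear_ppe), contraposes to O(wear_ppe → recuse_self); with O(wear_ppe) we get O(recuse_self).
Premise 10, O(quarantine_manifest → ¬recuse_self), contraposes to O(recuse_self → ¬quarantine_manifest); with O(recuse_self) we get O(¬quarantine_manifest).
The contrapositive of premise 9 (O(sign_record → quarantine_manifest)) is O(¬quarantine_manifest → ¬sign_record), and O(¬quarantine_manifest) is already established, so O(¬sign_record).
Premises 1, 3, 6, 7, 11 do not contribute to this derivation.
So O(¬sign_record) follows.

Yes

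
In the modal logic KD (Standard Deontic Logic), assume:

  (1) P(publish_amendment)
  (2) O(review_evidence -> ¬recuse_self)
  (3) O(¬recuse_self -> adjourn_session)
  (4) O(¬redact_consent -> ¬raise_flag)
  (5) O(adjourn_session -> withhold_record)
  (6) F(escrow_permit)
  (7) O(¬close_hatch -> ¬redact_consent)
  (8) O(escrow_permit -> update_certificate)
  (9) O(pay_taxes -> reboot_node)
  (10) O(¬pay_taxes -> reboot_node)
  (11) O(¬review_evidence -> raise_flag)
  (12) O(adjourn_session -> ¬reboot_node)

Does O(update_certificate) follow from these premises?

No

Premise 8 is O(escrow_permit -> update_certificate), but O(escrow_permit) is not derivable from the premises, so it does not yield O(update_certificate).
No other premise forces O(update_certificate). An ideal world satisfying every premise can still have update_certificate false, so O(update_certificate) is not derivable.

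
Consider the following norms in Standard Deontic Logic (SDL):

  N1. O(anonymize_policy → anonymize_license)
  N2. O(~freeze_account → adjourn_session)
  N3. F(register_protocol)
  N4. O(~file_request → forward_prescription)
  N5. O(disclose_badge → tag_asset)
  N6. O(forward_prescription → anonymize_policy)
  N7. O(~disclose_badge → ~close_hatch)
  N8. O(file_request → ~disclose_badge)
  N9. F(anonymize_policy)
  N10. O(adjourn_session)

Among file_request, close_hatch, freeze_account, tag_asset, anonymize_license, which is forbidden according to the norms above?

Premise 9 is F(anonymize_policy), i.e. O(~anonymize_policy).
Premise 6 is O(forward_prescription → anonymize_policy); contrapositively O(~anonymize_policy → ~forward_prescription). Since O(~anonymize_policy) holds, K gives O(~forward_prescription).
Premise 4 is O(~file_request → forward_prescription); contrapositively O(~forward_prescription → file_request). Since O(~forward_prescription) holds, K gives O(file_request).
Premise 8 is O(file_request → ~disclose_badge); since O(file_request), deontic closure gives O(~disclose_badge).
From O(~disclose_badge) and premise 7, O(~disclose_badge → ~close_hatch), we obtain O(~close_hatch).
So O(~close_hatch) holds, i.e. close_hatch is forbidden. None of the other listed options is forbidden under the premises.

close_hatch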